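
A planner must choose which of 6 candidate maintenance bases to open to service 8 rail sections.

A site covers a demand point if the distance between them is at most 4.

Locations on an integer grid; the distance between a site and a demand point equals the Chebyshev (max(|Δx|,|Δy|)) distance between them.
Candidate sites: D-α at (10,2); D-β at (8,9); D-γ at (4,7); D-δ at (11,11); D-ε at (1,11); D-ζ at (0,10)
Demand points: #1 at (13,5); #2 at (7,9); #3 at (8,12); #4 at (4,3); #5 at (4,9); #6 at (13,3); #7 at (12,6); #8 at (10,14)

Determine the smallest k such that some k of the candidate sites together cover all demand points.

3

Coverage sets (demand points within 4 of each site):
  D-α: {#1, #6, #7}
  D-β: {#2, #3, #5, #7}
  D-γ: {#2, #4, #5}
  D-δ: {#2, #3, #8}
  D-ε: {#5}
  D-ζ: {#5}
No 2 sites suffice: every size-2 union leaves at least one demand point uncovered.
But {D-α, D-γ, D-δ} covers everything, so the minimum is 3.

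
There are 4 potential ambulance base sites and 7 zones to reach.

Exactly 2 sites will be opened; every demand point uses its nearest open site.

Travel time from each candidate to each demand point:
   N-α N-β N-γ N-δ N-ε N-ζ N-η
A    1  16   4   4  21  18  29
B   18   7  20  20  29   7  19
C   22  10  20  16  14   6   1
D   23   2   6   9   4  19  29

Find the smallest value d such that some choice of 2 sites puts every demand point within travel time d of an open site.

Open {A, C}.
  Farthest demand point is N-ε at travel time 14 (to C); all others are ≤ 14.
With {B, D} the worst case is 19.
With {B, C} the worst case is 20.
No size-2 selection achieves below 14.

14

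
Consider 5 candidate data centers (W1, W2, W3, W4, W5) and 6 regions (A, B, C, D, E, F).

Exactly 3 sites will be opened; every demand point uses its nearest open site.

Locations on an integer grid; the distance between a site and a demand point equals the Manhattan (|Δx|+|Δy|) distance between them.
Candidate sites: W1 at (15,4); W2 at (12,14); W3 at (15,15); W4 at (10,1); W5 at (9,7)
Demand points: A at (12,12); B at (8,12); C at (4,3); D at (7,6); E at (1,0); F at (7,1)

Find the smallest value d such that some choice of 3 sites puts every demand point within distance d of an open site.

10

Open {W1, W2, W4}.
  Farthest demand point is E at distance 10 (to W4); all others are ≤ 10.
With {W1, W3, W4} the worst case is 10.
With {W1, W4, W5} the worst case is 10.
No size-3 selection achieves below 10.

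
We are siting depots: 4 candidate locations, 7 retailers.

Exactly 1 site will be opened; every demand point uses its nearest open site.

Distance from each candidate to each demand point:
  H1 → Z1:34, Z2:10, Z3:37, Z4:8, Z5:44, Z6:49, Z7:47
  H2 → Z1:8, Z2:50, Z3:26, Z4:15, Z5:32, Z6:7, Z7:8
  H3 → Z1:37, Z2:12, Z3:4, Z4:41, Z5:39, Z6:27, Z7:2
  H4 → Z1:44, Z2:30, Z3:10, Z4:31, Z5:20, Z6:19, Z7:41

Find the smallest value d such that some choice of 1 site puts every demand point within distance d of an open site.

41

Open {H3}.
  Farthest demand point is Z4 at distance 41 (to H3); all others are ≤ 41.
With {H4} the worst case is 44.
With {H1} the worst case is 49.
No size-1 selection achieves below 41.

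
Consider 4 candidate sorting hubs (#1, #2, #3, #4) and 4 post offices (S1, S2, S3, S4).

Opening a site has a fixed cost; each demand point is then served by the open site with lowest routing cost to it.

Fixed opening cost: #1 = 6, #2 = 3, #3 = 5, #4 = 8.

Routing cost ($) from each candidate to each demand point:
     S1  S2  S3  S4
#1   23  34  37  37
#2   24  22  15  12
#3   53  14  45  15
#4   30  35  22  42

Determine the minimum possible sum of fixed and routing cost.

Open {#2, #3}: assign each demand point to its cheapest open site.
  S1→#2 24, S2→#3 14, S3→#2 15, S4→#2 12
  routing cost 65, fixed 8 → total 73.
Compare {#2}: routing cost 73 + fixed 3 = 76.
Compare {#1, #2, #3}: routing cost 64 + fixed 14 = 78.
Compare {#1, #2}: routing cost 72 + fixed 9 = 81.
All other subsets cost ≥ 76. Minimum total cost: 73.

73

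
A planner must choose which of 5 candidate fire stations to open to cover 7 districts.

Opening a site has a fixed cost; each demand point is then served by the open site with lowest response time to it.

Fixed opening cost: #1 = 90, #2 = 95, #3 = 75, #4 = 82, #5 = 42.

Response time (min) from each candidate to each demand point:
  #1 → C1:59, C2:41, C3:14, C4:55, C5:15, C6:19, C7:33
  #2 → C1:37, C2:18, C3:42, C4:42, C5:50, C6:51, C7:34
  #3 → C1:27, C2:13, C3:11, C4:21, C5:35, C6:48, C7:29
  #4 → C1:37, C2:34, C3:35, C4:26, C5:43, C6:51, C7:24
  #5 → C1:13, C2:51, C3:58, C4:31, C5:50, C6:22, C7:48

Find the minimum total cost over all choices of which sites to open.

259

Open {#3}: assign each demand point to its cheapest open site.
  C1→#3 27, C2→#3 13, C3→#3 11, C4→#3 21, C5→#3 35, C6→#3 48, C7→#3 29
  response time 184, fixed 75 → total 259.
Compare {#3, #5}: response time 144 + fixed 117 = 261.
Compare {#1, #5}: response time 166 + fixed 132 = 298.
Compare {#1, #3}: response time 135 + fixed 165 = 300.
All other subsets cost ≥ 261. Minimum total cost: 259.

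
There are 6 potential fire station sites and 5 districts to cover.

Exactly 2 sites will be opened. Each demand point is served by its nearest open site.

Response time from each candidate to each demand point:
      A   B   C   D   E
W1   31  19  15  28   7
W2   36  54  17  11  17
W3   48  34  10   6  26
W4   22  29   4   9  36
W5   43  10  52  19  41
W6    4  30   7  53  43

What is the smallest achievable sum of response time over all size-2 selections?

61

Open {W1, W4}.
  A→W4 22, B→W1 19, C→W4 4, D→W4 9, E→W1 7  ⇒ total 61.
Compare {W1, W6}: total 65.
Compare {W2, W6}: total 69.
No size-2 selection does better; minimum is 61.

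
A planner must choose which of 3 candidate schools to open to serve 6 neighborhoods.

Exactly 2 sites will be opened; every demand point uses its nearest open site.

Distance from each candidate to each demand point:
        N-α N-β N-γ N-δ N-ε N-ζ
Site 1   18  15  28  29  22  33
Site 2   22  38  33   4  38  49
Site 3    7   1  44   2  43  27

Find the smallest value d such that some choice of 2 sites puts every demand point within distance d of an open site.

28

Open {Site 1, Site 3}.
  Farthest demand point is N-γ at distance 28 (to Site 1); all others are ≤ 28.
With {Site 1, Site 2} the worst case is 33.
With {Site 2, Site 3} the worst case is 38.
No size-2 selection achieves below 28.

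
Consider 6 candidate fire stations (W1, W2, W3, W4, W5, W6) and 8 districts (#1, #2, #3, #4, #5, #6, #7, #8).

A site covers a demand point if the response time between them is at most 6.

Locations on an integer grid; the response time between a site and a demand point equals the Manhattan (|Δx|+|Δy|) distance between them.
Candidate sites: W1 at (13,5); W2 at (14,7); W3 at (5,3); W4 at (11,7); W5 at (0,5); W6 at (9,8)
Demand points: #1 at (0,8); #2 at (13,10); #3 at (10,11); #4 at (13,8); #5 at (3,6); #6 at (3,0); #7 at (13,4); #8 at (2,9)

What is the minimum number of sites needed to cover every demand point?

Coverage sets (demand points within 6 of each site):
  W1: {#2, #4, #7}
  W2: {#2, #4, #7}
  W3: {#5, #6}
  W4: {#2, #3, #4, #7}
  W5: {#1, #5, #8}
  W6: {#2, #3, #4}
No 2 sites suffice: every size-2 union leaves at least one demand point uncovered.
But {W3, W4, W5} covers everything, so the minimum is 3.

3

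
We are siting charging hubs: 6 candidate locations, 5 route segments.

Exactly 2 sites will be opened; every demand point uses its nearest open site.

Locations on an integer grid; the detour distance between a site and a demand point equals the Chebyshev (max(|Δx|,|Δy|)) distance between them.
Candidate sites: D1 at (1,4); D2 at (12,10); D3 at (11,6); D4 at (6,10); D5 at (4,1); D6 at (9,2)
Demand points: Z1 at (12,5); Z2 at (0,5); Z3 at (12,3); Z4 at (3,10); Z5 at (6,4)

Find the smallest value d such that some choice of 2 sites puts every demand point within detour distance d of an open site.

Open {D1, D3}.
  Farthest demand point is Z4 at detour distance 6 (to D1); all others are ≤ 6.
With {D1, D6} the worst case is 6.
With {D3, D4} the worst case is 6.
No size-2 selection achieves below 6.

6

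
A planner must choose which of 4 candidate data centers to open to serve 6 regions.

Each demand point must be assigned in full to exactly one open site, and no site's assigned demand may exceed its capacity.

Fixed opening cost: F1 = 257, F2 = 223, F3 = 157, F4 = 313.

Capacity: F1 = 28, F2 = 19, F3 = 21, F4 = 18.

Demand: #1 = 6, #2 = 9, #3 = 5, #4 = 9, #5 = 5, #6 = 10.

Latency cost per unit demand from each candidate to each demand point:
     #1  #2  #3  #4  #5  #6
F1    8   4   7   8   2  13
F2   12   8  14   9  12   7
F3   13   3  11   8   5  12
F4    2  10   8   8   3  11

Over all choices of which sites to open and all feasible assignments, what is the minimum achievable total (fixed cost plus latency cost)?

726

Open {F1, F3}; cheapest assignment that respects the capacities:
  F1 (cap 28, load 25): #1, #3, #4, #5 — cost 6×8 + 5×7 + 9×8 + 5×2 = 165
  F3 (cap 21, load 19): #2, #6 — cost 9×3 + 10×12 = 147
  Shipping 312, fixed 414 → total 726.
  Any other capacity-feasible assignment to {F1, F3} ships for at least 312.
Compare {F1, F2}: its best feasible assignment gives total 760.
Compare {F1, F4}: its best feasible assignment gives total 845.
Every other set of open sites that can feasibly serve all demand totals ≥ 760 even under its best assignment. Minimum: 726.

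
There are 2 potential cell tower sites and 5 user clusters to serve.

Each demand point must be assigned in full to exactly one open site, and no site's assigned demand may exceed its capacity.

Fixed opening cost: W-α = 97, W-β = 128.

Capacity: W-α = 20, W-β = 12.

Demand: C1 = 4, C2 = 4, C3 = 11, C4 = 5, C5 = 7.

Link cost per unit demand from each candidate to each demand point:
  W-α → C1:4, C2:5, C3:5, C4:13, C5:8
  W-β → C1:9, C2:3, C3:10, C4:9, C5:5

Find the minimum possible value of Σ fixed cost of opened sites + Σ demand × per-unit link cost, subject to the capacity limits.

Open {W-α, W-β}; cheapest assignment that respects the capacities:
  W-α (cap 20, load 19): C1, C2, C3 — cost 4×4 + 4×5 + 11×5 = 91
  W-β (cap 12, load 12): C4, C5 — cost 5×9 + 7×5 = 80
  Shipping 171, fixed 225 → total 396.
  Any other capacity-feasible assignment to {W-α, W-β} ships for at least 171.
Total demand is 31 and no other set of sites has combined capacity ≥ 31, so {W-α, W-β} is the only feasible choice of open sites. Minimum: 396.

396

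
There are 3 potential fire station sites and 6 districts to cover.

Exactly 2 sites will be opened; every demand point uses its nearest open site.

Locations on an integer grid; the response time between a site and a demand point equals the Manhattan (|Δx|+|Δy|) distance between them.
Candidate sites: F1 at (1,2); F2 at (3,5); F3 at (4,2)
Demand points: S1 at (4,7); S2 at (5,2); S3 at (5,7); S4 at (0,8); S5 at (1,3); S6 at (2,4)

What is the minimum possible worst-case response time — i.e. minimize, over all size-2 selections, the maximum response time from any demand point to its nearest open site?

6

Open {F1, F2}.
  Farthest demand point is S4 at response time 6 (to F2); all others are ≤ 6.
With {F2, F3} the worst case is 6.
With {F1, F3} the worst case is 7.
No size-2 selection achieves below 6.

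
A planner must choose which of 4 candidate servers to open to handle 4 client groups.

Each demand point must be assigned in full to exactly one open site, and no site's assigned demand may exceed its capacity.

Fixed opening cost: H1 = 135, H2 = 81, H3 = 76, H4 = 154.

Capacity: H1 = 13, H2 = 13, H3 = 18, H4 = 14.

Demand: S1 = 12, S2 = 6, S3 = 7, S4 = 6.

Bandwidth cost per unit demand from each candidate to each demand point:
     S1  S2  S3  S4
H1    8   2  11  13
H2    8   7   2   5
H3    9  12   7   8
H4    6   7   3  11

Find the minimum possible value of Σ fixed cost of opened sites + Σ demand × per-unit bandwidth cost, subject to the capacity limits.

Open {H2, H3}; cheapest assignment that respects the capacities:
  H2 (cap 13, load 13): S2, S3 — cost 6×7 + 7×2 = 56
  H3 (cap 18, load 18): S1, S4 — cost 12×9 + 6×8 = 156
  Shipping 212, fixed 157 → total 369.
  Any other capacity-feasible assignment to {H2, H3} ships for at least 212.
Compare {H3, H4}: its best feasible assignment gives total 449.
Compare {H1, H3}: its best feasible assignment gives total 456.
Every other set of open sites that can feasibly serve all demand totals ≥ 449 even under its best assignment. Minimum: 369.

369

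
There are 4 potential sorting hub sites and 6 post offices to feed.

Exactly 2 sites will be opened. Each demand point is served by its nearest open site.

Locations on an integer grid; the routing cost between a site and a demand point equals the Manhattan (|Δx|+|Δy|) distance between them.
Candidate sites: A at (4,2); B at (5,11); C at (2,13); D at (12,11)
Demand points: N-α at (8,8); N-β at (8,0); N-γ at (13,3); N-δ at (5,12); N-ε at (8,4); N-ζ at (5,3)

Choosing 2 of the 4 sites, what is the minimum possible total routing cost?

31

Open {A, B}.
  N-α→B 6, N-β→A 6, N-γ→A 10, N-δ→B 1, N-ε→A 6, N-ζ→A 2  ⇒ total 31.
Compare {A, C}: total 38.
Compare {A, D}: total 38.
No size-2 selection does better; minimum is 31.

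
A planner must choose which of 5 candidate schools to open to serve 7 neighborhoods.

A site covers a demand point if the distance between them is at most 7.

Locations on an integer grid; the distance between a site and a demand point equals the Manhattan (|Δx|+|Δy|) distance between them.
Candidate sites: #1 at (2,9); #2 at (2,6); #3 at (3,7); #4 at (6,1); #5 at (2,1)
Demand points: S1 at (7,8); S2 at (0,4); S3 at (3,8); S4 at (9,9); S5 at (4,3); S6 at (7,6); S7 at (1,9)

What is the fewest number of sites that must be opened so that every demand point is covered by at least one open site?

2

Coverage sets (demand points within 7 of each site):
  #1: {S1, S2, S3, S4, S7}
  #2: {S1, S2, S3, S5, S6, S7}
  #3: {S1, S2, S3, S5, S6, S7}
  #4: {S5, S6}
  #5: {S2, S5}
No single site covers all 7 demand points.
But {#1, #2} covers everything, so the minimum is 2.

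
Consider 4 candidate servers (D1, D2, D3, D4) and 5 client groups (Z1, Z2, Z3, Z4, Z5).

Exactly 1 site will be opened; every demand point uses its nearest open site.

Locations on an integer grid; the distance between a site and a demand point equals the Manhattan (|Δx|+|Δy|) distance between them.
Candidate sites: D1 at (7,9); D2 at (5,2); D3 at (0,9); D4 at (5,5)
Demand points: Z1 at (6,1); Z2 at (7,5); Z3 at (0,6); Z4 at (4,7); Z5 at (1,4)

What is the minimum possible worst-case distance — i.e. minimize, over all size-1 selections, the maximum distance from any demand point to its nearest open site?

6

Open {D4}.
  Farthest demand point is Z3 at distance 6 (to D4); all others are ≤ 6.
With {D2} the worst case is 9.
With {D1} the worst case is 11.
No size-1 selection achieves below 6.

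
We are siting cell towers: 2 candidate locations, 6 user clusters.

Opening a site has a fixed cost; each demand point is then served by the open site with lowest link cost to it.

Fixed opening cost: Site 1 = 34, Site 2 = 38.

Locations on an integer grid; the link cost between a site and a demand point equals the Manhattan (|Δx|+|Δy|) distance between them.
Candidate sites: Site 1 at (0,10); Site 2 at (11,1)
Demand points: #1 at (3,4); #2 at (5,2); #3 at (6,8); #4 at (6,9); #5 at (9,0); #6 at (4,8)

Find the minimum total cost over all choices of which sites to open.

96

Open {Site 1}: assign each demand point to its cheapest open site.
  #1→Site 1 9, #2→Site 1 13, #3→Site 1 8, #4→Site 1 7, #5→Site 1 19, #6→Site 1 6
  link cost 62, fixed 34 → total 96.
Compare {Site 2}: link cost 60 + fixed 38 = 98.
Compare {Site 1, Site 2}: link cost 40 + fixed 72 = 112.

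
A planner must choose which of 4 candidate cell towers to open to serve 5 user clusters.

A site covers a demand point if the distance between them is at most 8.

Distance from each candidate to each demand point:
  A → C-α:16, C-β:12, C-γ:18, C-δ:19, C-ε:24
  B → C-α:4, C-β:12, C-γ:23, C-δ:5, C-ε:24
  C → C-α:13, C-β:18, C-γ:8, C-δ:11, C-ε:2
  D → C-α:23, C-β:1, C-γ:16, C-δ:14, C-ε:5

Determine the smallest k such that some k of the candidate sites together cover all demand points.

Coverage sets (demand points within 8 of each site):
  A: {}
  B: {C-α, C-δ}
  C: {C-γ, C-ε}
  D: {C-β, C-ε}
No 2 sites suffice: every size-2 union leaves at least one demand point uncovered.
But {B, C, D} covers everything, so the minimum is 3.

3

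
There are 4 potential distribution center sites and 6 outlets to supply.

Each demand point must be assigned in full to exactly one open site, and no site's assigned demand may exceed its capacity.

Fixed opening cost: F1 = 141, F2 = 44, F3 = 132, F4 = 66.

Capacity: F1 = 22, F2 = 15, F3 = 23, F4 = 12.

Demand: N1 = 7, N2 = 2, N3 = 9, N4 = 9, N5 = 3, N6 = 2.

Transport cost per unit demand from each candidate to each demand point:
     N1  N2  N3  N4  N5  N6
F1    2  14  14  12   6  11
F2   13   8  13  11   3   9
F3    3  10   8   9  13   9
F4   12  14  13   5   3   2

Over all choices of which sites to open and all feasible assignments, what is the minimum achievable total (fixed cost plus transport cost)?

383

Open {F3, F4}; cheapest assignment that respects the capacities:
  F3 (cap 23, load 20): N1, N2, N3, N6 — cost 7×3 + 2×10 + 9×8 + 2×9 = 131
  F4 (cap 12, load 12): N4, N5 — cost 9×5 + 3×3 = 54
  Shipping 185, fixed 198 → total 383.
  Any other capacity-feasible assignment to {F3, F4} ships for at least 185.
Compare {F2, F3, F4}: its best feasible assignment gives total 409.
Compare {F2, F3}: its best feasible assignment gives total 411.
Every other set of open sites that can feasibly serve all demand totals ≥ 409 even under its best assignment. Minimum: 383.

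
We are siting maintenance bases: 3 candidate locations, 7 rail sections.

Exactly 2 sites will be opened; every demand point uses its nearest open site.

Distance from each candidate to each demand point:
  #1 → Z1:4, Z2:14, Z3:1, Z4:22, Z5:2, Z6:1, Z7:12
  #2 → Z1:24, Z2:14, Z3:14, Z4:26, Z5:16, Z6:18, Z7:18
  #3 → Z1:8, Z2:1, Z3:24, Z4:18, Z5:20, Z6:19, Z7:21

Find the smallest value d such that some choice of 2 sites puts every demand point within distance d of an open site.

Open {#1, #3}.
  Farthest demand point is Z4 at distance 18 (to #3); all others are ≤ 18.
With {#2, #3} the worst case is 18.
With {#1, #2} the worst case is 22.
No size-2 selection achieves below 18.

18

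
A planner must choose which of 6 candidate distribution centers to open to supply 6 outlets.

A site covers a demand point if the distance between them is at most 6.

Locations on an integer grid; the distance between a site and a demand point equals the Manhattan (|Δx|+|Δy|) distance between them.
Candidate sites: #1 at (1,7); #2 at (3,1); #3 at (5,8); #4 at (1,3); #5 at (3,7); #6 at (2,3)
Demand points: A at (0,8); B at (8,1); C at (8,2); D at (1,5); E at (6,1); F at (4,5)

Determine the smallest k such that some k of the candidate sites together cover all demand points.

2

Coverage sets (demand points within 6 of each site):
  #1: {A, D, F}
  #2: {B, C, D, E, F}
  #3: {A, F}
  #4: {A, D, F}
  #5: {A, D, F}
  #6: {D, E, F}
No single site covers all 6 demand points.
But {#1, #2} covers everything, so the minimum is 2.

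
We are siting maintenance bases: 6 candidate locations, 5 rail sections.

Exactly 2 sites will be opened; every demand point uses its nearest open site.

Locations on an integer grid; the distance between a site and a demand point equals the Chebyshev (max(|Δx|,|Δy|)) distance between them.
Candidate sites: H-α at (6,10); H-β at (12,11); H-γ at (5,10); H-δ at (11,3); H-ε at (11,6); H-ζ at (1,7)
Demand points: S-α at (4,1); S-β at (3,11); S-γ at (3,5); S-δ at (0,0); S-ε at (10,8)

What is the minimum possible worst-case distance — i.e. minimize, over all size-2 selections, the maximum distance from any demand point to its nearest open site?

Open {H-α, H-ζ}.
  Farthest demand point is S-δ at distance 7 (to H-ζ); all others are ≤ 7.
With {H-β, H-ζ} the worst case is 7.
With {H-γ, H-ζ} the worst case is 7.
No size-2 selection achieves below 7.

7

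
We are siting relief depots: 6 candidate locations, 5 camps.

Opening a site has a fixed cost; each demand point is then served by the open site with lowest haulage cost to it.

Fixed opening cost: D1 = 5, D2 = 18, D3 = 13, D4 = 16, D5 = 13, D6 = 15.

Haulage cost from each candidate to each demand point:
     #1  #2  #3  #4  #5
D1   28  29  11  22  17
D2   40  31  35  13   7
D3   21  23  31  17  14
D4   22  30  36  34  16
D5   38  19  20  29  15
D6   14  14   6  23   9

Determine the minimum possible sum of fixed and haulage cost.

81

Open {D6}: assign each demand point to its cheapest open site.
  #1→D6 14, #2→D6 14, #3→D6 6, #4→D6 23, #5→D6 9
  haulage cost 66, fixed 15 → total 81.
Compare {D1, D6}: haulage cost 65 + fixed 20 = 85.
Compare {D2, D6}: haulage cost 54 + fixed 33 = 87.
Compare {D3, D6}: haulage cost 60 + fixed 28 = 88.
All other subsets cost ≥ 85. Minimum total cost: 81.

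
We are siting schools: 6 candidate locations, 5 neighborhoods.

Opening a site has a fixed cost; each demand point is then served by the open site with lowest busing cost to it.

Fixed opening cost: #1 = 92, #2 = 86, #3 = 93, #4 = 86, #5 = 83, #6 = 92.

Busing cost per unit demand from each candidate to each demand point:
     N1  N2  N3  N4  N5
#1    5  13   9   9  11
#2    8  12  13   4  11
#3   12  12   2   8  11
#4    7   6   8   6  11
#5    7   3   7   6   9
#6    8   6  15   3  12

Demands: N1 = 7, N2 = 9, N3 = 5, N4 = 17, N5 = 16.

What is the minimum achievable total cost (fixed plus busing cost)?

Open {#5}: assign each demand point to its cheapest open site.
  N1→#5 7×7=49, N2→#5 9×3=27, N3→#5 5×7=35, N4→#5 17×6=102, N5→#5 16×9=144
  busing cost 357, fixed 83 → total 440.
Compare {#5, #6}: busing cost 306 + fixed 175 = 481.
Compare {#2, #5}: busing cost 323 + fixed 169 = 492.
Compare {#4}: busing cost 421 + fixed 86 = 507.
All other subsets cost ≥ 481. Minimum total cost: 440.

440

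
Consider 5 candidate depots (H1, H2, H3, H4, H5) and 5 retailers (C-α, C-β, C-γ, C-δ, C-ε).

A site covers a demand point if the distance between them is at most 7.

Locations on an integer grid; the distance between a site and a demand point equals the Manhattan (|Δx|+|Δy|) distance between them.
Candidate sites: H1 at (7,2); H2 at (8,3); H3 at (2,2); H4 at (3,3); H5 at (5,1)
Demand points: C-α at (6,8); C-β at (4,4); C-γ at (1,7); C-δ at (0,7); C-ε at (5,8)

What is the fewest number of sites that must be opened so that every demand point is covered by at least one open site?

2

Coverage sets (demand points within 7 of each site):
  H1: {C-α, C-β}
  H2: {C-α, C-β}
  H3: {C-β, C-γ, C-δ}
  H4: {C-β, C-γ, C-δ, C-ε}
  H5: {C-β, C-ε}
No single site covers all 5 demand points.
But {H1, H4} covers everything, so the minimum is 2.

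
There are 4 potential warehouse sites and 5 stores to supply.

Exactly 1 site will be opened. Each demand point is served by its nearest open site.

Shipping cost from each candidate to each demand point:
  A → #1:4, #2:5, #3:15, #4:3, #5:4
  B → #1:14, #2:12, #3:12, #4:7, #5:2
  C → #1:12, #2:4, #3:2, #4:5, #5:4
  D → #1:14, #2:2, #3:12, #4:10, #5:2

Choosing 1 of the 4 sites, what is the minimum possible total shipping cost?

27

Open {C}.
  #1→C 12, #2→C 4, #3→C 2, #4→C 5, #5→C 4  ⇒ total 27.
Compare {A}: total 31.
Compare {D}: total 40.
No size-1 selection does better; minimum is 27.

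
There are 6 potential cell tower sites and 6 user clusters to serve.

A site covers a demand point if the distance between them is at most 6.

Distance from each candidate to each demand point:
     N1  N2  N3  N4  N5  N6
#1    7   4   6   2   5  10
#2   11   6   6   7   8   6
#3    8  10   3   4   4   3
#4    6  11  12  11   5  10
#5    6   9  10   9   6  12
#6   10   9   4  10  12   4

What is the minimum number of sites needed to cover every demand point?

Coverage sets (demand points within 6 of each site):
  #1: {N2, N3, N4, N5}
  #2: {N2, N3, N6}
  #3: {N3, N4, N5, N6}
  #4: {N1, N5}
  #5: {N1, N5}
  #6: {N3, N6}
No 2 sites suffice: every size-2 union leaves at least one demand point uncovered.
But {#1, #2, #4} covers everything, so the minimum is 3.

3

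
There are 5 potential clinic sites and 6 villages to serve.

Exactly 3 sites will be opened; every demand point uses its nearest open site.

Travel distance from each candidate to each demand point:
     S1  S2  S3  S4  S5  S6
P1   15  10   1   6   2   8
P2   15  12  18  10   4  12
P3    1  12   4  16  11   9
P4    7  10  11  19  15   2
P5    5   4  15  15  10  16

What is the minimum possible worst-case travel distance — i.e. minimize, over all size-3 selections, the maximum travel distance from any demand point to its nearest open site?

Open {P1, P4, P5}.
  Farthest demand point is S4 at travel distance 6 (to P1); all others are ≤ 6.
With {P1, P2, P5} the worst case is 8.
With {P1, P3, P5} the worst case is 8.
No size-3 selection achieves below 6.

6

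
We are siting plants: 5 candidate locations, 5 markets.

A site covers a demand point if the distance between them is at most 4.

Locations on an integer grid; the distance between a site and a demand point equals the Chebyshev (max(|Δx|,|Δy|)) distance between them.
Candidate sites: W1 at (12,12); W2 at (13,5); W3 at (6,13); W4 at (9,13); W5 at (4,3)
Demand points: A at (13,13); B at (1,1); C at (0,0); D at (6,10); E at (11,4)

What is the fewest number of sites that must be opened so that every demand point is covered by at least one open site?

3

Coverage sets (demand points within 4 of each site):
  W1: {A}
  W2: {E}
  W3: {D}
  W4: {A, D}
  W5: {B, C}
No 2 sites suffice: every size-2 union leaves at least one demand point uncovered.
But {W2, W4, W5} covers everything, so the minimum is 3.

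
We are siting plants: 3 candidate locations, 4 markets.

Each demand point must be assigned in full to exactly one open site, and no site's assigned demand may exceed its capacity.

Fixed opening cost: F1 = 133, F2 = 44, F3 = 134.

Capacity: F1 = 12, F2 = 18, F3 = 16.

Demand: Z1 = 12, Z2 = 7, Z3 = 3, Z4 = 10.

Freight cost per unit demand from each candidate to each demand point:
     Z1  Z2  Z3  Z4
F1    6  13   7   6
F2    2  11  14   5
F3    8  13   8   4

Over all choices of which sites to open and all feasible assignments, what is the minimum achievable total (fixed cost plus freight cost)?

425

Open {F2, F3}; cheapest assignment that respects the capacities:
  F2 (cap 18, load 17): Z2, Z4 — cost 7×11 + 10×5 = 127
  F3 (cap 16, load 15): Z1, Z3 — cost 12×8 + 3×8 = 120
  Shipping 247, fixed 178 → total 425.
  Any other capacity-feasible assignment to {F2, F3} ships for at least 247.
Compare {F1, F2, F3}: its best feasible assignment gives total 487.
Every other set of open sites that can feasibly serve all demand totals ≥ 487 even under its best assignment. Minimum: 425.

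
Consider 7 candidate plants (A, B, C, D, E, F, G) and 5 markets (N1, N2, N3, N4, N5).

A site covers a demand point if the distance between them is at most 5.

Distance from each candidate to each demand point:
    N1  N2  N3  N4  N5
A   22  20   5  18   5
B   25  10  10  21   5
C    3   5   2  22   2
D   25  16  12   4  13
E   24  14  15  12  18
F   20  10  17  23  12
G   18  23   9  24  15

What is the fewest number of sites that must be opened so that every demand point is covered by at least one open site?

Coverage sets (demand points within 5 of each site):
  A: {N3, N5}
  B: {N5}
  C: {N1, N2, N3, N5}
  D: {N4}
  E: {}
  F: {}
  G: {}
No single site covers all 5 demand points.
But {C, D} covers everything, so the minimum is 2.

2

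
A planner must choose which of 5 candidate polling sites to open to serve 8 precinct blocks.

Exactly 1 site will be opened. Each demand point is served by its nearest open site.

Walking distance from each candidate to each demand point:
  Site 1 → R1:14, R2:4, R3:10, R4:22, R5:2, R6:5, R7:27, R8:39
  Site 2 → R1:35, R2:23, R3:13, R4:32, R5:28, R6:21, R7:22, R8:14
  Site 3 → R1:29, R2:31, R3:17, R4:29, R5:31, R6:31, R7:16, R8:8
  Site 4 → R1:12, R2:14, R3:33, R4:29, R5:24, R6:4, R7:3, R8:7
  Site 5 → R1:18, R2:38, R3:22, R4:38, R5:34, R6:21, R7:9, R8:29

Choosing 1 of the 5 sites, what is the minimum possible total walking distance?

Open {Site 1}.
  R1→Site 1 14, R2→Site 1 4, R3→Site 1 10, R4→Site 1 22, R5→Site 1 2, R6→Site 1 5, R7→Site 1 27, R8→Site 1 39  ⇒ total 123.
Compare {Site 4}: total 126.
Compare {Site 2}: total 188.
No size-1 selection does better; minimum is 123.

123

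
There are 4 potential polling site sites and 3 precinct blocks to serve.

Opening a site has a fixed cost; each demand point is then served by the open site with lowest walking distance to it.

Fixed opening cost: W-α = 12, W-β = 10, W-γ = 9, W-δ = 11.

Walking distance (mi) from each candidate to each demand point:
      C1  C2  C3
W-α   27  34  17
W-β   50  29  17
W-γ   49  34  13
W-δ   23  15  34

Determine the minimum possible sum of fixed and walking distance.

71

Open {W-γ, W-δ}: assign each demand point to its cheapest open site.
  C1→W-δ 23, C2→W-δ 15, C3→W-γ 13
  walking distance 51, fixed 20 → total 71.
Compare {W-β, W-δ}: walking distance 55 + fixed 21 = 76.
Compare {W-α, W-δ}: walking distance 55 + fixed 23 = 78.
Compare {W-β, W-γ, W-δ}: walking distance 51 + fixed 30 = 81.
All other subsets cost ≥ 76. Minimum total cost: 71.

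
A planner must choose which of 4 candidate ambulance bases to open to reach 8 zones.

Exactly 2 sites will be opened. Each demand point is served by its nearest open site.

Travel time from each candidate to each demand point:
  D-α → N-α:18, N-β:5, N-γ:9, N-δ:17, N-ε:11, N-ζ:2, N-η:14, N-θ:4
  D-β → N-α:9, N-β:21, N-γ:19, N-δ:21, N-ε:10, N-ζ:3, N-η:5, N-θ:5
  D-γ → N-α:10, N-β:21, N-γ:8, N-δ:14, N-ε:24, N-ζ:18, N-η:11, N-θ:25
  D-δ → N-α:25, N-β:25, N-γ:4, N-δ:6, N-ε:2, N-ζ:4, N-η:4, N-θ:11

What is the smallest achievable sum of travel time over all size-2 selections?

Open {D-α, D-δ}.
  N-α→D-α 18, N-β→D-α 5, N-γ→D-δ 4, N-δ→D-δ 6, N-ε→D-δ 2, N-ζ→D-α 2, N-η→D-δ 4, N-θ→D-α 4  ⇒ total 45.
Compare {D-β, D-δ}: total 54.
Compare {D-α, D-β}: total 61.
No size-2 selection does better; minimum is 45.

45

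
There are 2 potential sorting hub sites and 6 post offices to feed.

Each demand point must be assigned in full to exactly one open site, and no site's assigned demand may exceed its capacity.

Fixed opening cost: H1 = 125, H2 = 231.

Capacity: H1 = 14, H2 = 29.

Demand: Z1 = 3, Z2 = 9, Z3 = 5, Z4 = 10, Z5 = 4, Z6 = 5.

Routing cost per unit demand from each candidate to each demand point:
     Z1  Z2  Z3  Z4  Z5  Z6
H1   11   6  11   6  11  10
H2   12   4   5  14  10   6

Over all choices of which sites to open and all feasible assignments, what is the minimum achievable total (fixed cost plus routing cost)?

580

Open {H1, H2}; cheapest assignment that respects the capacities:
  H1 (cap 14, load 13): Z1, Z4 — cost 3×11 + 10×6 = 93
  H2 (cap 29, load 23): Z2, Z3, Z5, Z6 — cost 9×4 + 5×5 + 4×10 + 5×6 = 131
  Shipping 224, fixed 356 → total 580.
  Any other capacity-feasible assignment to {H1, H2} ships for at least 224.
Total demand is 36 and no other set of sites has combined capacity ≥ 36, so {H1, H2} is the only feasible choice of open sites. Minimum: 580.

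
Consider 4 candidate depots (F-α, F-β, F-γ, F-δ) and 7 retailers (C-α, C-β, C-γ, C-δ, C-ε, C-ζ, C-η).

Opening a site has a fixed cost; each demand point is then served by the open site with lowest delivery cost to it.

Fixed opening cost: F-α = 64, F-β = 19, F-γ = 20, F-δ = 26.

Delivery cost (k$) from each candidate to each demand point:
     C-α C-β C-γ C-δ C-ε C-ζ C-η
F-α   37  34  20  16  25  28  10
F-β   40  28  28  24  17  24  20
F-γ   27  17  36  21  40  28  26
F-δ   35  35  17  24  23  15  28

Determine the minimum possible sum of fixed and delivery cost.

192

Open {F-γ, F-δ}: assign each demand point to its cheapest open site.
  C-α→F-γ 27, C-β→F-γ 17, C-γ→F-δ 17, C-δ→F-γ 21, C-ε→F-δ 23, C-ζ→F-δ 15, C-η→F-γ 26
  delivery cost 146, fixed 46 → total 192.
Compare {F-β, F-γ}: delivery cost 154 + fixed 39 = 193.
Compare {F-β, F-γ, F-δ}: delivery cost 134 + fixed 65 = 199.
Compare {F-β}: delivery cost 181 + fixed 19 = 200.
All other subsets cost ≥ 193. Minimum total cost: 192.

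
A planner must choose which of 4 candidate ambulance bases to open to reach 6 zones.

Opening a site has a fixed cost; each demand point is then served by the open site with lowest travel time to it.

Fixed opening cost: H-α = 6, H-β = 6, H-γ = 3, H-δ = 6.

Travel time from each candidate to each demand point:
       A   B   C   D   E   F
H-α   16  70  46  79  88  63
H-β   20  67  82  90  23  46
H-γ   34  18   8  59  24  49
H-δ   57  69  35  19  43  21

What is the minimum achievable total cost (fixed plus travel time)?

121

Open {H-α, H-γ, H-δ}: assign each demand point to its cheapest open site.
  A→H-α 16, B→H-γ 18, C→H-γ 8, D→H-δ 19, E→H-γ 24, F→H-δ 21
  travel time 106, fixed 15 → total 121.
Compare {H-β, H-γ, H-δ}: travel time 109 + fixed 15 = 124.
Compare {H-α, H-β, H-γ, H-δ}: travel time 105 + fixed 21 = 126.
Compare {H-γ, H-δ}: travel time 124 + fixed 9 = 133.
All other subsets cost ≥ 124. Minimum total cost: 121.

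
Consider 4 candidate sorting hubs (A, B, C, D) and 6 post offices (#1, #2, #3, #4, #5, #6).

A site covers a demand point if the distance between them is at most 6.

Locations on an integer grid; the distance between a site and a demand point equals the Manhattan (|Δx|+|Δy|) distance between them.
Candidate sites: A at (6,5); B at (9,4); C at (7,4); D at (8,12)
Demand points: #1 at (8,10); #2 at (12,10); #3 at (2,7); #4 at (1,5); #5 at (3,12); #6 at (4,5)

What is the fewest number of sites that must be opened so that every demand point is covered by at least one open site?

2

Coverage sets (demand points within 6 of each site):
  A: {#3, #4, #6}
  B: {#6}
  C: {#6}
  D: {#1, #2, #5}
No single site covers all 6 demand points.
But {A, D} covers everything, so the minimum is 2.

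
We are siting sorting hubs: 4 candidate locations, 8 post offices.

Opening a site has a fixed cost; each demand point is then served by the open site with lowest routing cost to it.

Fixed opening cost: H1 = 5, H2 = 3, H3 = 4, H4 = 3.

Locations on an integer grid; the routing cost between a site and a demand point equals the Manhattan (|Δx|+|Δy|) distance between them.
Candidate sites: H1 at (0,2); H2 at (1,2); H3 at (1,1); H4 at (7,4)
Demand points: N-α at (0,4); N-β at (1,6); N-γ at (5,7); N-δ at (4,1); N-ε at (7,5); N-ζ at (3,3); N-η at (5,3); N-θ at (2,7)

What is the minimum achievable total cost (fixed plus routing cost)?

Open {H2, H4}: assign each demand point to its cheapest open site.
  N-α→H2 3, N-β→H2 4, N-γ→H4 5, N-δ→H2 4, N-ε→H4 1, N-ζ→H2 3, N-η→H4 3, N-θ→H2 6
  routing cost 29, fixed 6 → total 35.
Compare {H2, H3, H4}: routing cost 28 + fixed 10 = 38.
Compare {H3, H4}: routing cost 32 + fixed 7 = 39.
Compare {H1, H2, H4}: routing cost 28 + fixed 11 = 39.
All other subsets cost ≥ 38. Minimum total cost: 35.

35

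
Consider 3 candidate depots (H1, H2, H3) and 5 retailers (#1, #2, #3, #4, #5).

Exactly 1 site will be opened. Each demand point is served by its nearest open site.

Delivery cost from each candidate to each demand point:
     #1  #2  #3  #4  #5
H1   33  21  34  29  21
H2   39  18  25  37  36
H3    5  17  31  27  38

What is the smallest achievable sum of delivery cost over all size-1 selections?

Open {H3}.
  #1→H3 5, #2→H3 17, #3→H3 31, #4→H3 27, #5→H3 38  ⇒ total 118.
Compare {H1}: total 138.
Compare {H2}: total 155.

118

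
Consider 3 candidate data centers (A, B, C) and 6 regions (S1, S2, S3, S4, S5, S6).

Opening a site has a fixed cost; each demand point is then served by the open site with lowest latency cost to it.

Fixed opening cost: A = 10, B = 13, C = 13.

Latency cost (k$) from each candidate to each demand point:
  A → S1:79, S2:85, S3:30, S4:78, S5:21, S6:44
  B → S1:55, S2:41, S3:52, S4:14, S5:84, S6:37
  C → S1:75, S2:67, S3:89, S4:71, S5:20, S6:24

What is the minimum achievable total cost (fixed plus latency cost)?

Open {A, B, C}: assign each demand point to its cheapest open site.
  S1→B 55, S2→B 41, S3→A 30, S4→B 14, S5→C 20, S6→C 24
  latency cost 184, fixed 36 → total 220.
Compare {A, B}: latency cost 198 + fixed 23 = 221.
Compare {B, C}: latency cost 206 + fixed 26 = 232.
Compare {B}: latency cost 283 + fixed 13 = 296.
All other subsets cost ≥ 221. Minimum total cost: 220.

220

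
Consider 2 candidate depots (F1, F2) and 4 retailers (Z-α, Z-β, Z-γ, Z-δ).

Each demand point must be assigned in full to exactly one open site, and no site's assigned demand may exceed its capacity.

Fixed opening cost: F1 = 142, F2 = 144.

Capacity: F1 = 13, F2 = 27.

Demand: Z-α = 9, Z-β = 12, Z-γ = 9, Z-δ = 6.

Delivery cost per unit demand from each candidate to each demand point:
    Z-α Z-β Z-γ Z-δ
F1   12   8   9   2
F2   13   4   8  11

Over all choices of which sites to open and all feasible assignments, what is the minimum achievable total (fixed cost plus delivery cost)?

580

Open {F1, F2}; cheapest assignment that respects the capacities:
  F1 (cap 13, load 9): Z-α — cost 9×12 = 108
  F2 (cap 27, load 27): Z-β, Z-γ, Z-δ — cost 12×4 + 9×8 + 6×11 = 186
  Shipping 294, fixed 286 → total 580.
  Any other capacity-feasible assignment to {F1, F2} ships for at least 294.
Total demand is 36 and no other set of sites has combined capacity ≥ 36, so {F1, F2} is the only feasible choice of open sites. Minimum: 580.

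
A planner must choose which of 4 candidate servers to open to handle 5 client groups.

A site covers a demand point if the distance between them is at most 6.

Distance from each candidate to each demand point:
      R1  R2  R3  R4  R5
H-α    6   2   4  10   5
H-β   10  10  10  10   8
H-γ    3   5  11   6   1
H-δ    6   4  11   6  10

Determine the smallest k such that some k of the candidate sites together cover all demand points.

2

Coverage sets (demand points within 6 of each site):
  H-α: {R1, R2, R3, R5}
  H-β: {}
  H-γ: {R1, R2, R4, R5}
  H-δ: {R1, R2, R4}
No single site covers all 5 demand points.
But {H-α, H-γ} covers everything, so the minimum is 2.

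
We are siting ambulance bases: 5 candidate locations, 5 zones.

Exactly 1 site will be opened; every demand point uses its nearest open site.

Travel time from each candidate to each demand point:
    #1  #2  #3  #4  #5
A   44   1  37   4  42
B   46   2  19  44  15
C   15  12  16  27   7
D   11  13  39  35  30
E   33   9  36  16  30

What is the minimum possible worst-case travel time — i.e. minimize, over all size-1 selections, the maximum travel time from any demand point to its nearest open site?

Open {C}.
  Farthest demand point is #4 at travel time 27 (to C); all others are ≤ 27.
With {E} the worst case is 36.
With {D} the worst case is 39.
No size-1 selection achieves below 27.

27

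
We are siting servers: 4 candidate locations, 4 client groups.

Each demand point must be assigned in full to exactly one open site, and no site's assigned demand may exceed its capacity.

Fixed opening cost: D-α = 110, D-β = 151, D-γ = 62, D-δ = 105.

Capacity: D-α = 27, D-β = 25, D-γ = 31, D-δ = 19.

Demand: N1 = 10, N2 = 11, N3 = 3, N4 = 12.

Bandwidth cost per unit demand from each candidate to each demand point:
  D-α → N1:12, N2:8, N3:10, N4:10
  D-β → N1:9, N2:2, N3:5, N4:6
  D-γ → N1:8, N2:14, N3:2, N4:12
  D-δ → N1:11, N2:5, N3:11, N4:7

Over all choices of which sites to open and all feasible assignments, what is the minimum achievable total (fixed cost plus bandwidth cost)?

393

Open {D-β, D-γ}; cheapest assignment that respects the capacities:
  D-β (cap 25, load 23): N2, N4 — cost 11×2 + 12×6 = 94
  D-γ (cap 31, load 13): N1, N3 — cost 10×8 + 3×2 = 86
  Shipping 180, fixed 213 → total 393.
  Any other capacity-feasible assignment to {D-β, D-γ} ships for at least 180.
Compare {D-γ, D-δ}: its best feasible assignment gives total 452.
Compare {D-α, D-γ}: its best feasible assignment gives total 466.
Every other set of open sites that can feasibly serve all demand totals ≥ 452 even under its best assignment. Minimum: 393.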